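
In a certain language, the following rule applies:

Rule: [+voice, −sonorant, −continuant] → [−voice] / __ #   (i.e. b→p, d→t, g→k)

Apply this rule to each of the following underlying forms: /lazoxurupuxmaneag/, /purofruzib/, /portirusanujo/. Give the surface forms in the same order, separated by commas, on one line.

/lazoxurupuxmaneag/: /g/ is a voiced stop in word-final position, so it devoices to [k]. → [lazoxurupuxmaneak].
/purofruzib/: /b/ is a voiced stop in word-final position, so it devoices to [p]. → [purofruzip].
/portirusanujo/: the rule's environment is not met; surfaces unchanged as [portirusanujo].

lazoxurupuxmaneak, purofruzip, portirusanujo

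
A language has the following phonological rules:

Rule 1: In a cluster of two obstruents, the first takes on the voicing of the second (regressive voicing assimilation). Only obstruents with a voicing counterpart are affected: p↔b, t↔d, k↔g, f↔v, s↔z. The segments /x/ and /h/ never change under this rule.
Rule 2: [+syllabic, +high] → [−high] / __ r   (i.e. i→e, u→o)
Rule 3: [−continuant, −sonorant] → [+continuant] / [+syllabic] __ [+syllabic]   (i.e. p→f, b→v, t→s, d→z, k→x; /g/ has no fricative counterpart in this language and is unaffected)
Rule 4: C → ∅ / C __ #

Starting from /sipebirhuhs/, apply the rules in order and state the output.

Rule 1 (regressive voicing assimilation): no segment meets the environment; /sipebirhuhs/ is unchanged.
Rule 2 (pre-rhotic lowering): /i/ is a high vowel immediately before /r/, so it lowers to [e]. /sipebirhuhs/ → sipeberhuhs.
Rule 3 (intervocalic spirantization): /p/ is a stop between vowels /i/ and /e/, so it spirantizes to the fricative [f]. /b/ is a stop between vowels /e/ and /e/, so it spirantizes to the fricative [v]. /sipeberhuhs/ → sifeverhuhs.
Rule 4 (final cluster simplification): /s/ is the second consonant of a word-final cluster /hs/, so it deletes. /sifeverhuhs/ → sifeverhuh.

sifeverhuh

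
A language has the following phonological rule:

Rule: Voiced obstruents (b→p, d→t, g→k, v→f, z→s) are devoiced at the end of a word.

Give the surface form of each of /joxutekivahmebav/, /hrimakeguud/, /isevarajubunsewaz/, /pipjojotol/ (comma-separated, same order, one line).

joxutekivahmebaf, hrimakeguut, isevarajubunsewas, pipjojotol

/joxutekivahmebav/: /v/ is a voiced obstruent in word-final position, so it devoices to [f]. → [joxutekivahmebaf].
/hrimakeguud/: /d/ is a voiced obstruent in word-final position, so it devoices to [t]. → [hrimakeguut].
/isevarajubunsewaz/: /z/ is a voiced obstruent in word-final position, so it devoices to [s]. → [isevarajubunsewas].
/pipjojotol/: the rule's environment is not met; surfaces unchanged as [pipjojotol].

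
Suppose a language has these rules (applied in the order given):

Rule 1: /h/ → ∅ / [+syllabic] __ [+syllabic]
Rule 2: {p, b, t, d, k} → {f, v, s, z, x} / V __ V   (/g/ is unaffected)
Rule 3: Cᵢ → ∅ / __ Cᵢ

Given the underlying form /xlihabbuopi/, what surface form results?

Rule 1 (intervocalic h-deletion): /h/ occurs between vowels /i/ and /a/, so it deletes. /xlihabbuopi/ → xliabbuopi.
Rule 2 (intervocalic spirantization): /p/ is a stop between vowels /o/ and /i/, so it spirantizes to the fricative [f]. /xliabbuopi/ → xliabbuofi.
Rule 3 (degemination): /bb/ is a geminate; the first /b/ deletes. /xliabbuofi/ → xliabuofi.

xliabuofi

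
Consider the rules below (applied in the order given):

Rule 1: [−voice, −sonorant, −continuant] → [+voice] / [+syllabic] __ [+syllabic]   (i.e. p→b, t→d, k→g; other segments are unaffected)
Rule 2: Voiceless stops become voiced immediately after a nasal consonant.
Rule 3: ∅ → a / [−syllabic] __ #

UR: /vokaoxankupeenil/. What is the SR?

vogaoxangubeenila

Rule 1 (intervocalic voicing): /k/ is a voiceless stop between vowels /o/ and /a/, so it voices to [g]. /p/ is a voiceless stop between vowels /u/ and /e/, so it voices to [b]. /vokaoxankupeenil/ → vogaoxankubeenil.
Rule 2 (post-nasal voicing): /k/ is a voiceless stop immediately after the nasal /n/, so it voices to [g]. /vogaoxankubeenil/ → vogaoxangubeenil.
Rule 3 (final a-epenthesis): the form ends in the consonant /l/, so [a] is inserted word-finally. /vogaoxangubeenil/ → vogaoxangubeenila.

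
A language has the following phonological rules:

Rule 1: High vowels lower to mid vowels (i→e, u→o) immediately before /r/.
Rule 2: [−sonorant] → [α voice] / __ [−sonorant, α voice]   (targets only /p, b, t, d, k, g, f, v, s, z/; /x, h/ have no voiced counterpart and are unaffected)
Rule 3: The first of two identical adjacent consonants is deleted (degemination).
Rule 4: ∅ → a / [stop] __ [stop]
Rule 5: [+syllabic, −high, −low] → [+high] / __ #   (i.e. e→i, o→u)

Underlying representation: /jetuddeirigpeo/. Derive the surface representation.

jetudeerikapeu

Rule 1 (pre-rhotic lowering): /i/ is a high vowel immediately before /r/, so it lowers to [e]. /jetuddeirigpeo/ → jetuddeerigpeo.
Rule 2 (regressive voicing assimilation): /g/ precedes the voiceless obstruent /p/, so it devoices to [k] by assimilation. /jetuddeerigpeo/ → jetuddeerikpeo.
Rule 3 (degemination): /dd/ is a geminate; the first /d/ deletes. /jetuddeerikpeo/ → jetudeerikpeo.
Rule 4 (stop-cluster a-epenthesis): /k/ and /p/ form a stop–stop cluster, so [a] is inserted between them. /jetudeerikpeo/ → jetudeerikapeo.
Rule 5 (final vowel raising): /o/ is a mid vowel in word-final position, so it raises to [u]. /jetudeerikapeo/ → jetudeerikapeu.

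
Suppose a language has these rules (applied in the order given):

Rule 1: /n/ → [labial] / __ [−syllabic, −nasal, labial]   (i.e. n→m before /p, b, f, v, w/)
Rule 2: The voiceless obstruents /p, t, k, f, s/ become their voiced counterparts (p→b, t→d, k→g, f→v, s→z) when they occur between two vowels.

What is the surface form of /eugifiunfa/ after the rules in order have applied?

eugiviumfa

Rule 1 (nasal place assimilation): /n/ precedes the labial consonant /f/, so it assimilates in place to [m]. /eugifiunfa/ → eugifiumfa.
Rule 2 (intervocalic voicing): /f/ is a voiceless obstruent between vowels /i/ and /i/, so it voices to [v]. /eugifiumfa/ → eugiviumfa.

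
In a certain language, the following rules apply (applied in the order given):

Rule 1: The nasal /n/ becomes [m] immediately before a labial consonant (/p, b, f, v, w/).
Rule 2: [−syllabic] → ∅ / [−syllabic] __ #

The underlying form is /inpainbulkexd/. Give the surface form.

impaimbulkex

Rule 1 (nasal place assimilation): /n/ precedes the labial consonant /p/, so it assimilates in place to [m]. /n/ precedes the labial consonant /b/, so it assimilates in place to [m]. /inpainbulkexd/ → impaimbulkexd.
Rule 2 (final cluster simplification): /d/ is the second consonant of a word-final cluster /xd/, so it deletes. /impaimbulkexd/ → impaimbulkex.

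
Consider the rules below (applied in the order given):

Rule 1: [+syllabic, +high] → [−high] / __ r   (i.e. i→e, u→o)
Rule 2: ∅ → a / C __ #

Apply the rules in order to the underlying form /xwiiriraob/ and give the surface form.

xwiereraoba

Rule 1 (pre-rhotic lowering): /i/ is a high vowel immediately before /r/, so it lowers to [e]. /i/ is a high vowel immediately before /r/, so it lowers to [e]. /xwiiriraob/ → xwiereraob.
Rule 2 (final a-epenthesis): the form ends in the consonant /b/, so [a] is inserted word-finally. /xwiereraob/ → xwiereraoba.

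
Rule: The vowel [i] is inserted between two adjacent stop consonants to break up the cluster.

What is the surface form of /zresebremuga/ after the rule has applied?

zresebremuga

No segment of /zresebremuga/ meets the structural description of the rule, so the form surfaces unchanged.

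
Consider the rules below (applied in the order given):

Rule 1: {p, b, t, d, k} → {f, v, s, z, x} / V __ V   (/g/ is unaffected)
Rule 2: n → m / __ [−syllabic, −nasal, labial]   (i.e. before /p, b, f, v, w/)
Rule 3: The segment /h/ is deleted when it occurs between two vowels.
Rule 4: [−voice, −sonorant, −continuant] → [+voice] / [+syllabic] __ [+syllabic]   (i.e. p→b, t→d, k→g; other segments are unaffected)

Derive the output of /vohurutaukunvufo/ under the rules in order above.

vourusauxumvufo

Rule 1 (intervocalic spirantization): /t/ is a stop between vowels /u/ and /a/, so it spirantizes to the fricative [s]. /k/ is a stop between vowels /u/ and /u/, so it spirantizes to the fricative [x]. /vohurutaukunvufo/ → vohurusauxunvufo.
Rule 2 (nasal place assimilation): /n/ precedes the labial consonant /v/, so it assimilates in place to [m]. /vohurusauxunvufo/ → vohurusauxumvufo.
Rule 3 (intervocalic h-deletion): /h/ occurs between vowels /o/ and /u/, so it deletes. /vohurusauxumvufo/ → vourusauxumvufo.
Rule 4 (intervocalic voicing): no segment meets the environment; /vourusauxumvufo/ is unchanged.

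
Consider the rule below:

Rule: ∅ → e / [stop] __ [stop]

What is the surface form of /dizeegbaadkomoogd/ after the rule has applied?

/g/ and /b/ form a stop–stop cluster, so [e] is inserted between them.
/d/ and /k/ form a stop–stop cluster, so [e] is inserted between them.
/g/ and /d/ form a stop–stop cluster, so [e] is inserted between them.
Surface form: [dizeegebaadekomooged].

dizeegebaadekomooged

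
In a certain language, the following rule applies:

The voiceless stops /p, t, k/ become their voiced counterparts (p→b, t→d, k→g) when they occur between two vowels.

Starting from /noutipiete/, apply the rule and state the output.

noudibiede

/t/ is a voiceless stop between vowels /u/ and /i/, so it voices to [d].
/p/ is a voiceless stop between vowels /i/ and /i/, so it voices to [b].
/t/ is a voiceless stop between vowels /e/ and /e/, so it voices to [d].
Surface form: [noudibiede].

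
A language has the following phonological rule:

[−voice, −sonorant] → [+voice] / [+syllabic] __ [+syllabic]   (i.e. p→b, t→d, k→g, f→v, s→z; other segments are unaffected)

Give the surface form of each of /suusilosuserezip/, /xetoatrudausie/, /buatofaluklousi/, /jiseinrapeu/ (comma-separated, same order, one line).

/suusilosuserezip/: /s/ is a voiceless obstruent between vowels /u/ and /i/, so it voices to [z]. /s/ is a voiceless obstruent between vowels /o/ and /u/, so it voices to [z]. /s/ is a voiceless obstruent between vowels /u/ and /e/, so it voices to [z]. → [suuzilozuzerezip].
/xetoatrudausie/: /t/ is a voiceless obstruent between vowels /e/ and /o/, so it voices to [d]. /s/ is a voiceless obstruent between vowels /u/ and /i/, so it voices to [z]. → [xedoatrudauzie].
/buatofaluklousi/: /t/ is a voiceless obstruent between vowels /a/ and /o/, so it voices to [d]. /f/ is a voiceless obstruent between vowels /o/ and /a/, so it voices to [v]. /s/ is a voiceless obstruent between vowels /u/ and /i/, so it voices to [z]. → [buadovaluklouzi].
/jiseinrapeu/: /s/ is a voiceless obstruent between vowels /i/ and /e/, so it voices to [z]. /p/ is a voiceless obstruent between vowels /a/ and /e/, so it voices to [b]. → [jizeinrabeu].

suuzilozuzerezip, xedoatrudauzie, buadovaluklouzi, jizeinrabeu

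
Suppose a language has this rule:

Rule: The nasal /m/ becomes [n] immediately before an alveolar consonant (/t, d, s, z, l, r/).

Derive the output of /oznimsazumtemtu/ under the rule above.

/m/ precedes the alveolar consonant /s/, so it assimilates in place to [n].
/m/ precedes the alveolar consonant /t/, so it assimilates in place to [n].
/m/ precedes the alveolar consonant /t/, so it assimilates in place to [n].
Surface form: [ozninsazuntentu].

ozninsazuntentu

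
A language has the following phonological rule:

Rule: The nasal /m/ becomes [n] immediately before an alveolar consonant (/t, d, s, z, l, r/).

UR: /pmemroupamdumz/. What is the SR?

/m/ precedes the alveolar consonant /r/, so it assimilates in place to [n].
/m/ precedes the alveolar consonant /d/, so it assimilates in place to [n].
/m/ precedes the alveolar consonant /z/, so it assimilates in place to [n].
The other instance of /m/ does not occur in the required environment and remains unchanged.
Surface form: [pmenroupandunz].

pmenroupandunz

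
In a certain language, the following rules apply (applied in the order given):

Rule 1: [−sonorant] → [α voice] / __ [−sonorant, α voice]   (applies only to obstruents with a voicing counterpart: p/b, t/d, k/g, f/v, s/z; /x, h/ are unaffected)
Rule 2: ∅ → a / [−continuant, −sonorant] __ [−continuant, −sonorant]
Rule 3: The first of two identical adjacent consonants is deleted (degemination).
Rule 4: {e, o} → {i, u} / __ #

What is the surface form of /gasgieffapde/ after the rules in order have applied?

Rule 1 (regressive voicing assimilation): /s/ precedes the voiced obstruent /g/, so it voices to [z] by assimilation. /p/ precedes the voiced obstruent /d/, so it voices to [b] by assimilation. /gasgieffapde/ → gazgieffabde.
Rule 2 (stop-cluster a-epenthesis): /b/ and /d/ form a stop–stop cluster, so [a] is inserted between them. /gazgieffabde/ → gazgieffabade.
Rule 3 (degemination): /ff/ is a geminate; the first /f/ deletes. /gazgieffabade/ → gazgiefabade.
Rule 4 (final vowel raising): /e/ is a mid vowel in word-final position, so it raises to [i]. /gazgiefabade/ → gazgiefabadi.

gazgiefabadi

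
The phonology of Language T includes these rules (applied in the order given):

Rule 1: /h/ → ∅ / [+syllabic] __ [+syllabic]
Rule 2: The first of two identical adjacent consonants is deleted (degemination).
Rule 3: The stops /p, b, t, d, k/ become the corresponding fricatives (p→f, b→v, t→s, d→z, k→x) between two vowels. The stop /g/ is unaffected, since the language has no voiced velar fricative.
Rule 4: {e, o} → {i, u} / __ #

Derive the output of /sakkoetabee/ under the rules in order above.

saxoesavei

Rule 1 (intervocalic h-deletion): no segment meets the environment; /sakkoetabee/ is unchanged.
Rule 2 (degemination): /kk/ is a geminate; the first /k/ deletes. /sakkoetabee/ → sakoetabee.
Rule 3 (intervocalic spirantization): /k/ is a stop between vowels /a/ and /o/, so it spirantizes to the fricative [x]. /t/ is a stop between vowels /e/ and /a/, so it spirantizes to the fricative [s]. /b/ is a stop between vowels /a/ and /e/, so it spirantizes to the fricative [v]. /sakoetabee/ → saxoesavee.
Rule 4 (final vowel raising): /e/ is a mid vowel in word-final position, so it raises to [i]. /saxoesavee/ → saxoesavei.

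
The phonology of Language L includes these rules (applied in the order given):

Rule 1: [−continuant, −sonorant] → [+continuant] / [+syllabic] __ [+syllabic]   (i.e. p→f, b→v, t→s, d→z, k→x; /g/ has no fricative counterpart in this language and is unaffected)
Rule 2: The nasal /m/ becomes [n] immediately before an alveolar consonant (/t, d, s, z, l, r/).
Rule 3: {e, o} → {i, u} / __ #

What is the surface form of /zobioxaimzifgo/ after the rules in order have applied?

zovioxainzifgu

Rule 1 (intervocalic spirantization): /b/ is a stop between vowels /o/ and /i/, so it spirantizes to the fricative [v]. /zobioxaimzifgo/ → zovioxaimzifgo.
Rule 2 (nasal place assimilation): /m/ precedes the alveolar consonant /z/, so it assimilates in place to [n]. /zovioxaimzifgo/ → zovioxainzifgo.
Rule 3 (final vowel raising): /o/ is a mid vowel in word-final position, so it raises to [u]. /zovioxainzifgo/ → zovioxainzifgu.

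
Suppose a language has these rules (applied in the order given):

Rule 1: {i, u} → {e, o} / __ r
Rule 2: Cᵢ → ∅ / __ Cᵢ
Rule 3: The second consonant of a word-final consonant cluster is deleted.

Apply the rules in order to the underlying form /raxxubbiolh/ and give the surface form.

raxubiol

Rule 1 (pre-rhotic lowering): no segment meets the environment; /raxxubbiolh/ is unchanged.
Rule 2 (degemination): /xx/ is a geminate; the first /x/ deletes. /bb/ is a geminate; the first /b/ deletes. /raxxubbiolh/ → raxubiolh.
Rule 3 (final cluster simplification): /h/ is the second consonant of a word-final cluster /lh/, so it deletes. /raxubiolh/ → raxubiol.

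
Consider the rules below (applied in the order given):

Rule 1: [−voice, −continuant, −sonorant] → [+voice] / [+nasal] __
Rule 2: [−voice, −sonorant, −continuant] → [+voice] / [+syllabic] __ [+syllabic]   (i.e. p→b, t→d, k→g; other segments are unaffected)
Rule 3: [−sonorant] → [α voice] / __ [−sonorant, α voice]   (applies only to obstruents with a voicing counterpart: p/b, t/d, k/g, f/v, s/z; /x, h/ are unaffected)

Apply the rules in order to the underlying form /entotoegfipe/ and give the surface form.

Rule 1 (post-nasal voicing): /t/ is a voiceless stop immediately after the nasal /n/, so it voices to [d]. /entotoegfipe/ → endotoegfipe.
Rule 2 (intervocalic voicing): /t/ is a voiceless stop between vowels /o/ and /o/, so it voices to [d]. /p/ is a voiceless stop between vowels /i/ and /e/, so it voices to [b]. /endotoegfipe/ → endodoegfibe.
Rule 3 (regressive voicing assimilation): /g/ precedes the voiceless obstruent /f/, so it devoices to [k] by assimilation. /endodoegfibe/ → endodoekfibe.

endodoekfibe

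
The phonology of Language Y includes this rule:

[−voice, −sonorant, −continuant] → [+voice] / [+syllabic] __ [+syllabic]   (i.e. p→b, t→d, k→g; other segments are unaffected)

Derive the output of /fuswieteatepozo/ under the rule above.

/t/ is a voiceless stop between vowels /e/ and /e/, so it voices to [d].
/t/ is a voiceless stop between vowels /a/ and /e/, so it voices to [d].
/p/ is a voiceless stop between vowels /e/ and /o/, so it voices to [b].
Surface form: [fuswiedeadebozo].

fuswiedeadebozo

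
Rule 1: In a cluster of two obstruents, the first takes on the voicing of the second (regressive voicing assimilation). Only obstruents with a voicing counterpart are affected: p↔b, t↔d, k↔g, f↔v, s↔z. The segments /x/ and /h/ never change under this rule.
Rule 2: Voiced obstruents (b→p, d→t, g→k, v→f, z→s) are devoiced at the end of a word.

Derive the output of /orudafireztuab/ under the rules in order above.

orudafirestuap

Rule 1 (regressive voicing assimilation): /z/ precedes the voiceless obstruent /t/, so it devoices to [s] by assimilation. /orudafireztuab/ → orudafirestuab.
Rule 2 (final devoicing): /b/ is a voiced obstruent in word-final position, so it devoices to [p]. /orudafirestuab/ → orudafirestuap.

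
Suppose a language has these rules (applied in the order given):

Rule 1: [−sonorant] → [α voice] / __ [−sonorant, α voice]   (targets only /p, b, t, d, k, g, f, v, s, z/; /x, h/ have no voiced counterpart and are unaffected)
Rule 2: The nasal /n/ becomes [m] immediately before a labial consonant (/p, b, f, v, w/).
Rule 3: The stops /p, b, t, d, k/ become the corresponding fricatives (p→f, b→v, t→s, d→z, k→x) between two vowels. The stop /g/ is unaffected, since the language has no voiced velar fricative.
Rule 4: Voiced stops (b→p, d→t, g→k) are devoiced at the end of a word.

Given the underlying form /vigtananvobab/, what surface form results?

Rule 1 (regressive voicing assimilation): /g/ precedes the voiceless obstruent /t/, so it devoices to [k] by assimilation. /vigtananvobab/ → viktananvobab.
Rule 2 (nasal place assimilation): /n/ precedes the labial consonant /v/, so it assimilates in place to [m]. /viktananvobab/ → viktanamvobab.
Rule 3 (intervocalic spirantization): /b/ is a stop between vowels /o/ and /a/, so it spirantizes to the fricative [v]. /viktanamvobab/ → viktanamvovab.
Rule 4 (final devoicing): /b/ is a voiced stop in word-final position, so it devoices to [p]. /viktanamvovab/ → viktanamvovap.

viktanamvovap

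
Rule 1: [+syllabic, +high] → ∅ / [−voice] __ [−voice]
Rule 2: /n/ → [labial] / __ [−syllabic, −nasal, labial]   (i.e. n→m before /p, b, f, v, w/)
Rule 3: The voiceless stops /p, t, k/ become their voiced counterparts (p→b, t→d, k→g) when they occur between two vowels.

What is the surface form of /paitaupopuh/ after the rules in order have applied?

paidauboph

Rule 1 (high vowel syncope): /u/ is a high vowel flanked by voiceless consonants /p/ and /h/, so it deletes. /paitaupopuh/ → paitaupoph.
Rule 2 (nasal place assimilation): no segment meets the environment; /paitaupoph/ is unchanged.
Rule 3 (intervocalic voicing): /t/ is a voiceless stop between vowels /i/ and /a/, so it voices to [d]. /p/ is a voiceless stop between vowels /u/ and /o/, so it voices to [b]. /paitaupoph/ → paidauboph.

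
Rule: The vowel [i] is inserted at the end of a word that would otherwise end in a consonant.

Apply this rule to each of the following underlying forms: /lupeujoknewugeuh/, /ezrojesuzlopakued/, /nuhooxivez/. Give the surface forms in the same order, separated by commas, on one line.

lupeujoknewugeuhi, ezrojesuzlopakuedi, nuhooxivezi

/lupeujoknewugeuh/: the form ends in the consonant /h/, so [i] is inserted word-finally. → [lupeujoknewugeuhi].
/ezrojesuzlopakued/: the form ends in the consonant /d/, so [i] is inserted word-finally. → [ezrojesuzlopakuedi].
/nuhooxivez/: the form ends in the consonant /z/, so [i] is inserted word-finally. → [nuhooxivezi].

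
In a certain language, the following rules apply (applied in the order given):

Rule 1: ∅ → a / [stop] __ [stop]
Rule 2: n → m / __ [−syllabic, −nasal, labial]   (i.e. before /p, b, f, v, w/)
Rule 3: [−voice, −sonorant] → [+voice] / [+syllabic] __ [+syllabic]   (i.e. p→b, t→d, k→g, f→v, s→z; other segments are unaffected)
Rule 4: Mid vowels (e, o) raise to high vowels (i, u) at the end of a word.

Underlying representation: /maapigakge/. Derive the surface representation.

maabigagagi

Rule 1 (stop-cluster a-epenthesis): /k/ and /g/ form a stop–stop cluster, so [a] is inserted between them. /maapigakge/ → maapigakage.
Rule 2 (nasal place assimilation): no segment meets the environment; /maapigakage/ is unchanged.
Rule 3 (intervocalic voicing): /p/ is a voiceless obstruent between vowels /a/ and /i/, so it voices to [b]. /k/ is a voiceless obstruent between vowels /a/ and /a/, so it voices to [g]. /maapigakage/ → maabigagage.
Rule 4 (final vowel raising): /e/ is a mid vowel in word-final position, so it raises to [i]. /maabigagage/ → maabigagagi.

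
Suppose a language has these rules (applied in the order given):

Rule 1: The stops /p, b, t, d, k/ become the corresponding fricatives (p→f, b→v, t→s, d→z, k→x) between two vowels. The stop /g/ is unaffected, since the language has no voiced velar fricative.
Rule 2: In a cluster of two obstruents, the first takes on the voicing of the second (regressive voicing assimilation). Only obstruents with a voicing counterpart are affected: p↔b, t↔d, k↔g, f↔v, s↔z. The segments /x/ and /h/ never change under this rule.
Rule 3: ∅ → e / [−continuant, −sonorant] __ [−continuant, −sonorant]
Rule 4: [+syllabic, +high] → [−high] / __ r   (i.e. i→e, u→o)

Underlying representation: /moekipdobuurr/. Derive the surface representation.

moexibedovuorr

Rule 1 (intervocalic spirantization): /k/ is a stop between vowels /e/ and /i/, so it spirantizes to the fricative [x]. /b/ is a stop between vowels /o/ and /u/, so it spirantizes to the fricative [v]. /moekipdobuurr/ → moexipdovuurr.
Rule 2 (regressive voicing assimilation): /p/ precedes the voiced obstruent /d/, so it voices to [b] by assimilation. /moexipdovuurr/ → moexibdovuurr.
Rule 3 (stop-cluster e-epenthesis): /b/ and /d/ form a stop–stop cluster, so [e] is inserted between them. /moexibdovuurr/ → moexibedovuurr.
Rule 4 (pre-rhotic lowering): /u/ is a high vowel immediately before /r/, so it lowers to [o]. /moexibedovuurr/ → moexibedovuorr.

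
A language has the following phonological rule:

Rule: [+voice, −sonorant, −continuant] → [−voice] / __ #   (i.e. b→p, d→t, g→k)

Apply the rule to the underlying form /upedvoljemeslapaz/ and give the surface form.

No segment of /upedvoljemeslapaz/ meets the structural description of the rule, so the form surfaces unchanged.

upedvoljemeslapaz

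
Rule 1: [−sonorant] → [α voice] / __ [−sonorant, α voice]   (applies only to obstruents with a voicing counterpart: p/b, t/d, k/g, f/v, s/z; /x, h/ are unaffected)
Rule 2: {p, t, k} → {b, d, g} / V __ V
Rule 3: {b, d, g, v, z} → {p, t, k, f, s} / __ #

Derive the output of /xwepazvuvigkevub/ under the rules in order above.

xwebazvuvikkevup

Rule 1 (regressive voicing assimilation): /g/ precedes the voiceless obstruent /k/, so it devoices to [k] by assimilation. /xwepazvuvigkevub/ → xwepazvuvikkevub.
Rule 2 (intervocalic voicing): /p/ is a voiceless stop between vowels /e/ and /a/, so it voices to [b]. /xwepazvuvikkevub/ → xwebazvuvikkevub.
Rule 3 (final devoicing): /b/ is a voiced obstruent in word-final position, so it devoices to [p]. /xwebazvuvikkevub/ → xwebazvuvikkevup.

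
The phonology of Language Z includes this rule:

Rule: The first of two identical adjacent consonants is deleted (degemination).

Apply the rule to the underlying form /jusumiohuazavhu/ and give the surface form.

jusumiohuazavhu

No segment of /jusumiohuazavhu/ meets the structural description of the rule, so the form surfaces unchanged.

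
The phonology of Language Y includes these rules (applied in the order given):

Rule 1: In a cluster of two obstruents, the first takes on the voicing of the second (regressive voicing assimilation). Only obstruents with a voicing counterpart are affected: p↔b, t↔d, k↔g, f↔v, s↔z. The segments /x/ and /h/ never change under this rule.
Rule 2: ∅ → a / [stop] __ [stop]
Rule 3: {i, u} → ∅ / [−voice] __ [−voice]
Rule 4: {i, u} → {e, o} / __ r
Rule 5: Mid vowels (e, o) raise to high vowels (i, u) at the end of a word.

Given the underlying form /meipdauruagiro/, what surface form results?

meibadaoruageru

Rule 1 (regressive voicing assimilation): /p/ precedes the voiced obstruent /d/, so it voices to [b] by assimilation. /meipdauruagiro/ → meibdauruagiro.
Rule 2 (stop-cluster a-epenthesis): /b/ and /d/ form a stop–stop cluster, so [a] is inserted between them. /meibdauruagiro/ → meibadauruagiro.
Rule 3 (high vowel syncope): no segment meets the environment; /meibadauruagiro/ is unchanged.
Rule 4 (pre-rhotic lowering): /u/ is a high vowel immediately before /r/, so it lowers to [o]. /i/ is a high vowel immediately before /r/, so it lowers to [e]. /meibadauruagiro/ → meibadaoruagero.
Rule 5 (final vowel raising): /o/ is a mid vowel in word-final position, so it raises to [u]. /meibadaoruagero/ → meibadaoruageru.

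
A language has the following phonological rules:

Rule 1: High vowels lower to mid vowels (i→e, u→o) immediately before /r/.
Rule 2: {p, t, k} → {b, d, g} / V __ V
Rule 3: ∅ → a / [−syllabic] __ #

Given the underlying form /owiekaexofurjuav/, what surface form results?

Rule 1 (pre-rhotic lowering): /u/ is a high vowel immediately before /r/, so it lowers to [o]. /owiekaexofurjuav/ → owiekaexoforjuav.
Rule 2 (intervocalic voicing): /k/ is a voiceless stop between vowels /e/ and /a/, so it voices to [g]. /owiekaexoforjuav/ → owiegaexoforjuav.
Rule 3 (final a-epenthesis): the form ends in the consonant /v/, so [a] is inserted word-finally. /owiegaexoforjuav/ → owiegaexoforjuava.

owiegaexoforjuava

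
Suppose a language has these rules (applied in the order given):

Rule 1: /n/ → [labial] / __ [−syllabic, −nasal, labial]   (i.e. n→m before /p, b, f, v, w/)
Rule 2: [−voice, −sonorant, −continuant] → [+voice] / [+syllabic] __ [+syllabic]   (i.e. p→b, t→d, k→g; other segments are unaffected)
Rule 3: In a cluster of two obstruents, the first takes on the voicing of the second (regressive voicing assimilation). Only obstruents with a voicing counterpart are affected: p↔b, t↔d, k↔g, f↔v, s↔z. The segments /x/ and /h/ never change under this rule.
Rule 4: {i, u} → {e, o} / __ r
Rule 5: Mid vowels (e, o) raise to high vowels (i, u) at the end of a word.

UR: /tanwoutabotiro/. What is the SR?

Rule 1 (nasal place assimilation): /n/ precedes the labial consonant /w/, so it assimilates in place to [m]. /tanwoutabotiro/ → tamwoutabotiro.
Rule 2 (intervocalic voicing): /t/ is a voiceless stop between vowels /u/ and /a/, so it voices to [d]. /t/ is a voiceless stop between vowels /o/ and /i/, so it voices to [d]. /tamwoutabotiro/ → tamwoudabodiro.
Rule 3 (regressive voicing assimilation): no segment meets the environment; /tamwoudabodiro/ is unchanged.
Rule 4 (pre-rhotic lowering): /i/ is a high vowel immediately before /r/, so it lowers to [e]. /tamwoudabodiro/ → tamwoudabodero.
Rule 5 (final vowel raising): /o/ is a mid vowel in word-final position, so it raises to [u]. /tamwoudabodero/ → tamwoudaboderu.

tamwoudaboderu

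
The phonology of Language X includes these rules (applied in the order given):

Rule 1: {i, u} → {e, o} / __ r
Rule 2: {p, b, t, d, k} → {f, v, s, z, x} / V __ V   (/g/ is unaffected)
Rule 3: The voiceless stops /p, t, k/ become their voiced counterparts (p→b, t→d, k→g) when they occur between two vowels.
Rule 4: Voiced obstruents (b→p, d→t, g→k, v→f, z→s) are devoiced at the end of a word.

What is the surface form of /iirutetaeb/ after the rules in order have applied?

ierusesaep

Rule 1 (pre-rhotic lowering): /i/ is a high vowel immediately before /r/, so it lowers to [e]. /iirutetaeb/ → ierutetaeb.
Rule 2 (intervocalic spirantization): /t/ is a stop between vowels /u/ and /e/, so it spirantizes to the fricative [s]. /t/ is a stop between vowels /e/ and /a/, so it spirantizes to the fricative [s]. /ierutetaeb/ → ierusesaeb.
Rule 3 (intervocalic voicing): no segment meets the environment; /ierusesaeb/ is unchanged.
Rule 4 (final devoicing): /b/ is a voiced obstruent in word-final position, so it devoices to [p]. /ierusesaeb/ → ierusesaep.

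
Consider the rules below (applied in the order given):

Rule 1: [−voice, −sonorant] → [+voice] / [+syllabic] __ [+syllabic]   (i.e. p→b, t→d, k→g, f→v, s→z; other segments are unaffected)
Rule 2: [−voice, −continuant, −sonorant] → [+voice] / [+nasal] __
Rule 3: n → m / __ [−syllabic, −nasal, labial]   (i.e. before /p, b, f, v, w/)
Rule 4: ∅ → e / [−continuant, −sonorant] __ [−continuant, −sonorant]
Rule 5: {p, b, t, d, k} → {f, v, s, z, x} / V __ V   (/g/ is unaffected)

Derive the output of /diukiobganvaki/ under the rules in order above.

Rule 1 (intervocalic voicing): /k/ is a voiceless obstruent between vowels /u/ and /i/, so it voices to [g]. /k/ is a voiceless obstruent between vowels /a/ and /i/, so it voices to [g]. /diukiobganvaki/ → diugiobganvagi.
Rule 2 (post-nasal voicing): no segment meets the environment; /diugiobganvagi/ is unchanged.
Rule 3 (nasal place assimilation): /n/ precedes the labial consonant /v/, so it assimilates in place to [m]. /diugiobganvagi/ → diugiobgamvagi.
Rule 4 (stop-cluster e-epenthesis): /b/ and /g/ form a stop–stop cluster, so [e] is inserted between them. /diugiobgamvagi/ → diugiobegamvagi.
Rule 5 (intervocalic spirantization): /b/ is a stop between vowels /o/ and /e/, so it spirantizes to the fricative [v]. /diugiobegamvagi/ → diugiovegamvagi.

diugiovegamvagi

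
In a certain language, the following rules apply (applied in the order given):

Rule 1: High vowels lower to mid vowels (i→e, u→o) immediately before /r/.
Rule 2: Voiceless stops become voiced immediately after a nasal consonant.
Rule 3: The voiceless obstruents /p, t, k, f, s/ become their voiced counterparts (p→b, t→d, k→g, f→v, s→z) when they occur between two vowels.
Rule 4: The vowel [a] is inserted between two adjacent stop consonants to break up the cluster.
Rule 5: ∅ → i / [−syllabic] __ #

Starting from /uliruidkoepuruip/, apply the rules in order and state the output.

Rule 1 (pre-rhotic lowering): /i/ is a high vowel immediately before /r/, so it lowers to [e]. /u/ is a high vowel immediately before /r/, so it lowers to [o]. /uliruidkoepuruip/ → uleruidkoeporuip.
Rule 2 (post-nasal voicing): no segment meets the environment; /uleruidkoeporuip/ is unchanged.
Rule 3 (intervocalic voicing): /p/ is a voiceless obstruent between vowels /e/ and /o/, so it voices to [b]. /uleruidkoeporuip/ → uleruidkoeboruip.
Rule 4 (stop-cluster a-epenthesis): /d/ and /k/ form a stop–stop cluster, so [a] is inserted between them. /uleruidkoeboruip/ → uleruidakoeboruip.
Rule 5 (final i-epenthesis): the form ends in the consonant /p/, so [i] is inserted word-finally. /uleruidakoeboruip/ → uleruidakoeboruipi.

uleruidakoeboruipi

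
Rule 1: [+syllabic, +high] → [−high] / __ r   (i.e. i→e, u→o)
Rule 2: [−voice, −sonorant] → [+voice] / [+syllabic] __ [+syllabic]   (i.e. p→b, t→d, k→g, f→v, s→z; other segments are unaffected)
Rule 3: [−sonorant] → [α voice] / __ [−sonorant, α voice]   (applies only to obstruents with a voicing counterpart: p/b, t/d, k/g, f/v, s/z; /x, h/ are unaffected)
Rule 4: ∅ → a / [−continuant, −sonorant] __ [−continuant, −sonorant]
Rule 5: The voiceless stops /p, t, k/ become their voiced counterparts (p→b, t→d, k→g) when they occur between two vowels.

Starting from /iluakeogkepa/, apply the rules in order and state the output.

iluageogageba

Rule 1 (pre-rhotic lowering): no segment meets the environment; /iluakeogkepa/ is unchanged.
Rule 2 (intervocalic voicing): /k/ is a voiceless obstruent between vowels /a/ and /e/, so it voices to [g]. /p/ is a voiceless obstruent between vowels /e/ and /a/, so it voices to [b]. /iluakeogkepa/ → iluageogkeba.
Rule 3 (regressive voicing assimilation): /g/ precedes the voiceless obstruent /k/, so it devoices to [k] by assimilation. /iluageogkeba/ → iluageokkeba.
Rule 4 (stop-cluster a-epenthesis): /k/ and /k/ form a stop–stop cluster, so [a] is inserted between them. /iluageokkeba/ → iluageokakeba.
Rule 5 (intervocalic voicing): /k/ is a voiceless stop between vowels /o/ and /a/, so it voices to [g]. /k/ is a voiceless stop between vowels /a/ and /e/, so it voices to [g]. /iluageokakeba/ → iluageogageba.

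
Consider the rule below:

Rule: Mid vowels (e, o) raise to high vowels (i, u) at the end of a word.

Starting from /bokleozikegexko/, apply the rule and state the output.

/o/ is a mid vowel in word-final position, so it raises to [u].
Surface form: [bokleozikegexku].

bokleozikegexku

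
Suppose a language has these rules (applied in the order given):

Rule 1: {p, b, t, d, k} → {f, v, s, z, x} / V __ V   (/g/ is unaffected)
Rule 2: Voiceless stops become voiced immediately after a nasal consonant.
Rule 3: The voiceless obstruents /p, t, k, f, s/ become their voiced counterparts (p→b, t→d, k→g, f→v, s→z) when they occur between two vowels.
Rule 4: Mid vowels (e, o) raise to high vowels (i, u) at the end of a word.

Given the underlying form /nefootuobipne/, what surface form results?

nevoozuovipni

Rule 1 (intervocalic spirantization): /t/ is a stop between vowels /o/ and /u/, so it spirantizes to the fricative [s]. /b/ is a stop between vowels /o/ and /i/, so it spirantizes to the fricative [v]. /nefootuobipne/ → nefoosuovipne.
Rule 2 (post-nasal voicing): no segment meets the environment; /nefoosuovipne/ is unchanged.
Rule 3 (intervocalic voicing): /f/ is a voiceless obstruent between vowels /e/ and /o/, so it voices to [v]. /s/ is a voiceless obstruent between vowels /o/ and /u/, so it voices to [z]. /nefoosuovipne/ → nevoozuovipne.
Rule 4 (final vowel raising): /e/ is a mid vowel in word-final position, so it raises to [i]. /nevoozuovipne/ → nevoozuovipni.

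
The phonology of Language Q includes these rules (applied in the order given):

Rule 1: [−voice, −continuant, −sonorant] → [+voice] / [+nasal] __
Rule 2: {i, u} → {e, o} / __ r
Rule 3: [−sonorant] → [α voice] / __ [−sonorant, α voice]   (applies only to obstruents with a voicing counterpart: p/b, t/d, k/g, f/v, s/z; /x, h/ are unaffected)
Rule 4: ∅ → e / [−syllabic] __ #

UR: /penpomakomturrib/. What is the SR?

Rule 1 (post-nasal voicing): /p/ is a voiceless stop immediately after the nasal /n/, so it voices to [b]. /t/ is a voiceless stop immediately after the nasal /m/, so it voices to [d]. /penpomakomturrib/ → penbomakomdurrib.
Rule 2 (pre-rhotic lowering): /u/ is a high vowel immediately before /r/, so it lowers to [o]. /penbomakomdurrib/ → penbomakomdorrib.
Rule 3 (regressive voicing assimilation): no segment meets the environment; /penbomakomdorrib/ is unchanged.
Rule 4 (final e-epenthesis): the form ends in the consonant /b/, so [e] is inserted word-finally. /penbomakomdorrib/ → penbomakomdorribe.

penbomakomdorribe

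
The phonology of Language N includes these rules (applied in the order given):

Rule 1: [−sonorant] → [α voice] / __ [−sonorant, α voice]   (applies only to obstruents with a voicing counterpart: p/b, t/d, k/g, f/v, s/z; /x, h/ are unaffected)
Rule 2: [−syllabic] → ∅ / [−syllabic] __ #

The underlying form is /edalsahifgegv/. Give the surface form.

Rule 1 (regressive voicing assimilation): /f/ precedes the voiced obstruent /g/, so it voices to [v] by assimilation. /edalsahifgegv/ → edalsahivgegv.
Rule 2 (final cluster simplification): /v/ is the second consonant of a word-final cluster /gv/, so it deletes. /edalsahivgegv/ → edalsahivgeg.

edalsahivgeg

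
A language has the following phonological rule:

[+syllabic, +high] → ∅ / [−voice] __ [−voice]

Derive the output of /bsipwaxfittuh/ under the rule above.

bspwaxftth

/i/ is a high vowel flanked by voiceless consonants /s/ and /p/, so it deletes.
/i/ is a high vowel flanked by voiceless consonants /f/ and /t/, so it deletes.
/u/ is a high vowel flanked by voiceless consonants /t/ and /h/, so it deletes.
Surface form: [bspwaxftth].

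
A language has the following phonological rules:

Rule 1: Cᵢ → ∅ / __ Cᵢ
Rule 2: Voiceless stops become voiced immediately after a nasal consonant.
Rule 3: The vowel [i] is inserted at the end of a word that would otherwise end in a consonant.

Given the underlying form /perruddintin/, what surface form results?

Rule 1 (degemination): /rr/ is a geminate; the first /r/ deletes. /dd/ is a geminate; the first /d/ deletes. /perruddintin/ → perudintin.
Rule 2 (post-nasal voicing): /t/ is a voiceless stop immediately after the nasal /n/, so it voices to [d]. /perudintin/ → perudindin.
Rule 3 (final i-epenthesis): the form ends in the consonant /n/, so [i] is inserted word-finally. /perudindin/ → perudindini.

perudindini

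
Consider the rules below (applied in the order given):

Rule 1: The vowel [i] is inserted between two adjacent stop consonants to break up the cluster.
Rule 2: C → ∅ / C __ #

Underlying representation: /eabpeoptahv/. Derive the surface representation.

Rule 1 (stop-cluster i-epenthesis): /b/ and /p/ form a stop–stop cluster, so [i] is inserted between them. /p/ and /t/ form a stop–stop cluster, so [i] is inserted between them. /eabpeoptahv/ → eabipeopitahv.
Rule 2 (final cluster simplification): /v/ is the second consonant of a word-final cluster /hv/, so it deletes. /eabipeopitahv/ → eabipeopitah.

eabipeopitah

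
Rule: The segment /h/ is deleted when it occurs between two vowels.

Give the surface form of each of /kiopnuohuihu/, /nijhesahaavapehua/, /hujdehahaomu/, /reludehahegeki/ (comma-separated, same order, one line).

kiopnuouiu, nijhesaaavapeua, hujdeaaomu, reludeaegeki

/kiopnuohuihu/: /h/ occurs between vowels /o/ and /u/, so it deletes. /h/ occurs between vowels /i/ and /u/, so it deletes. → [kiopnuouiu].
/nijhesahaavapehua/: /h/ occurs between vowels /a/ and /a/, so it deletes. /h/ occurs between vowels /e/ and /u/, so it deletes. → [nijhesaaavapeua].
/hujdehahaomu/: /h/ occurs between vowels /e/ and /a/, so it deletes. /h/ occurs between vowels /a/ and /a/, so it deletes. → [hujdeaaomu].
/reludehahegeki/: /h/ occurs between vowels /e/ and /a/, so it deletes. /h/ occurs between vowels /a/ and /e/, so it deletes. → [reludeaegeki].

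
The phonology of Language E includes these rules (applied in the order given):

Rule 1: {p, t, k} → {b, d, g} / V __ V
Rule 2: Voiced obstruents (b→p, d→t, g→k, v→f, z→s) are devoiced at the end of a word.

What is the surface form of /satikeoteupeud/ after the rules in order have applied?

Rule 1 (intervocalic voicing): /t/ is a voiceless stop between vowels /a/ and /i/, so it voices to [d]. /k/ is a voiceless stop between vowels /i/ and /e/, so it voices to [g]. /t/ is a voiceless stop between vowels /o/ and /e/, so it voices to [d]. /p/ is a voiceless stop between vowels /u/ and /e/, so it voices to [b]. /satikeoteupeud/ → sadigeodeubeud.
Rule 2 (final devoicing): /d/ is a voiced obstruent in word-final position, so it devoices to [t]. /sadigeodeubeud/ → sadigeodeubeut.

sadigeodeubeut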